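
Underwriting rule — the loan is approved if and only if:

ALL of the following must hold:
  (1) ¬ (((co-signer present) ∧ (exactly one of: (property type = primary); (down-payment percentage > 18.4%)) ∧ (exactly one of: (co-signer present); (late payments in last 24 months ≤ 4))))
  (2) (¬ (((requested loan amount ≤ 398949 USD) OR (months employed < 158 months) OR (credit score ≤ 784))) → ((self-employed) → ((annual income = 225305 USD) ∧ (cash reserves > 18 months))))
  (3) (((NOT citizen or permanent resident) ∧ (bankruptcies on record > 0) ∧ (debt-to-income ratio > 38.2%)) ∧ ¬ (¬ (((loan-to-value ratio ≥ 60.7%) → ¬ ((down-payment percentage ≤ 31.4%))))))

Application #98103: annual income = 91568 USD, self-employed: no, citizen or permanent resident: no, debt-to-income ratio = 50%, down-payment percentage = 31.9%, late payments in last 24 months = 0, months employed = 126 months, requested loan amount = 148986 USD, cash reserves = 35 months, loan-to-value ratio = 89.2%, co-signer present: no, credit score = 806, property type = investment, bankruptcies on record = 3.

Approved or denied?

Approved

Atomic conditions:
  co-signer present: no → false
  property type = primary: investment == primary is false
  down-payment percentage > 18.4%: 31.9 > 18.4 is true
  late payments in last 24 months ≤ 4: 0 ≤ 4 is true
  requested loan amount ≤ 398949 USD: 148986 ≤ 398949 is true
  months employed < 158 months: 126 < 158 is true
  credit score ≤ 784: 806 ≤ 784 is false
  self-employed: no → false
  annual income = 225305 USD: 91568 == 225305 is false
  cash reserves > 18 months: 35 > 18 is true
  NOT citizen or permanent resident: no → true
  bankruptcies on record > 0: 3 > 0 is true
  debt-to-income ratio > 38.2%: 50 > 38.2 is true
  loan-to-value ratio ≥ 60.7%: 89.2 ≥ 60.7 is true
  down-payment percentage ≤ 31.4%: 31.9 ≤ 31.4 is false
Combine:
[1.1.2] exactly-one(false, true) = true
[1.1.3] exactly-one(false, true) = true
[1.1] false AND true AND true = false
[1] NOT false = true
[2.1.1] true OR true OR false = true
[2.1] NOT true = false
[2.2.2] false AND true = false
[2.2] false → false (antecedent false ⇒ implication holds) = true
[2] false → true (antecedent false ⇒ implication holds) = true
[3.1] true AND true AND true = true
[3.2.1.1.2] NOT false = true
[3.2.1.1] true → true = true
[3.2.1] NOT true = false
[3.2] NOT false = true
[3] true AND true = true
[root] true AND true AND true = true
Overall: true → approved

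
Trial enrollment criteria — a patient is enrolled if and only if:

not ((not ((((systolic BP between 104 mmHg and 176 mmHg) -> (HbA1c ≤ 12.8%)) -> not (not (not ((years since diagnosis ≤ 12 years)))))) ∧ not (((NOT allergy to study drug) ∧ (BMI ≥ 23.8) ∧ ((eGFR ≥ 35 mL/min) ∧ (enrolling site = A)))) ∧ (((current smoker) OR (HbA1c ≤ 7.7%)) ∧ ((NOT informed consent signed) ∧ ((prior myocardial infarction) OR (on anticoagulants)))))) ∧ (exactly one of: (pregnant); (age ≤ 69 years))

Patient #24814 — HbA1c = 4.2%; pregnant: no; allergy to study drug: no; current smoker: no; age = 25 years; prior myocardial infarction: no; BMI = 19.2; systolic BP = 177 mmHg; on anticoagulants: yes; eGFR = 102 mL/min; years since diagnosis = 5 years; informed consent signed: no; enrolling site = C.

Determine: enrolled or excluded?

Atomic conditions:
  systolic BP between 104 mmHg and 176 mmHg: 177 in [104, 176] is false
  HbA1c ≤ 12.8%: 4.2 ≤ 12.8 is true
  years since diagnosis ≤ 12 years: 5 ≤ 12 is true
  NOT allergy to study drug: no → true
  BMI ≥ 23.8: 19.2 ≥ 23.8 is false
  eGFR ≥ 35 mL/min: 102 ≥ 35 is true
  enrolling site = A: C == A is false
  current smoker: no → false
  HbA1c ≤ 7.7%: 4.2 ≤ 7.7 is true
  NOT informed consent signed: no → true
  prior myocardial infarction: no → false
  on anticoagulants: yes → true
  pregnant: no → false
  age ≤ 69 years: 25 ≤ 69 is true
Combine:
[1.1.1.1.1] false → true (antecedent false ⇒ implication holds) = true
[1.1.1.1.2.1.1] NOT true = false
[1.1.1.1.2.1] NOT false = true
[1.1.1.1.2] NOT true = false
[1.1.1.1] true → false = false
[1.1.1] NOT false = true
[1.1.2.1.3] true AND false = false
[1.1.2.1] true AND false AND false = false
[1.1.2] NOT false = true
[1.1.3.1] false OR true = true
[1.1.3.2.2] false OR true = true
[1.1.3.2] true AND true = true
[1.1.3] true AND true = true
[1.1] true AND true AND true = true
[1] NOT true = false
[2] exactly-one(false, true) = true
[root] false AND true = false
Overall: false → excluded

Excluded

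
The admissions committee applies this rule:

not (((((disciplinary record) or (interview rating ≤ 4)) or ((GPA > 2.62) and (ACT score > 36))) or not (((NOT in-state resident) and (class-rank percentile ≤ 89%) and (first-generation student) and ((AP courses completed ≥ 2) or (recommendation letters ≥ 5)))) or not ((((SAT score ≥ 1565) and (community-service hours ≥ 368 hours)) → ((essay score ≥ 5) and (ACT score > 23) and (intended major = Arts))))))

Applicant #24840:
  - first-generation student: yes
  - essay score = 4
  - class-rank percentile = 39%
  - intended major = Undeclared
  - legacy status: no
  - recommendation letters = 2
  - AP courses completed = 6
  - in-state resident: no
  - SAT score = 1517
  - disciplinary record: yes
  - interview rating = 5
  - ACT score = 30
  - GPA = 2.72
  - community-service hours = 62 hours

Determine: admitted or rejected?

Rejected

Atomic conditions:
  disciplinary record: yes → true
  interview rating ≤ 4: 5 ≤ 4 is false
  GPA > 2.62: 2.72 > 2.62 is true
  ACT score > 36: 30 > 36 is false
  NOT in-state resident: no → true
  class-rank percentile ≤ 89%: 39 ≤ 89 is true
  first-generation student: yes → true
  AP courses completed ≥ 2: 6 ≥ 2 is true
  recommendation letters ≥ 5: 2 ≥ 5 is false
  SAT score ≥ 1565: 1517 ≥ 1565 is false
  community-service hours ≥ 368 hours: 62 ≥ 368 is false
  essay score ≥ 5: 4 ≥ 5 is false
  ACT score > 23: 30 > 23 is true
  intended major = Arts: Undeclared == Arts is false
Combine:
[1.1.1] true OR false = true
[1.1.2] true AND false = false
[1.1] true OR false = true
[1.2.1.4] true OR false = true
[1.2.1] true AND true AND true AND true = true
[1.2] NOT true = false
[1.3.1.1] false AND false = false
[1.3.1.2] false AND true AND false = false
[1.3.1] false → false (antecedent false ⇒ implication holds) = true
[1.3] NOT true = false
[1] true OR false OR false = true
[root] NOT true = false
Overall: false → rejected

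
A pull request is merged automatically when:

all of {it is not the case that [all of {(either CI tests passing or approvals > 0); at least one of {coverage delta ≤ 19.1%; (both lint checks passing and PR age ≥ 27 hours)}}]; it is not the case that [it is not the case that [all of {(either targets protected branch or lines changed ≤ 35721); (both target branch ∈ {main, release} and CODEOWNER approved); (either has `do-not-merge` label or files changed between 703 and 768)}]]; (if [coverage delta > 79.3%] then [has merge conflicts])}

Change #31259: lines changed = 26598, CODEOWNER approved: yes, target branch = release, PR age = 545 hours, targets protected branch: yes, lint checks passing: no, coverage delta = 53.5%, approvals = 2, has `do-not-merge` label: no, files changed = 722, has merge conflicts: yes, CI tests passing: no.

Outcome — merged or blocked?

Atomic conditions:
  CI tests passing: no → false
  approvals > 0: 2 > 0 is true
  coverage delta ≤ 19.1%: 53.5 ≤ 19.1 is false
  lint checks passing: no → false
  PR age ≥ 27 hours: 545 ≥ 27 is true
  targets protected branch: yes → true
  lines changed ≤ 35721: 26598 ≤ 35721 is true
  target branch ∈ {main, release}: release is in the set → true
  CODEOWNER approved: yes → true
  has `do-not-merge` label: no → false
  files changed between 703 and 768: 722 in [703, 768] is true
  coverage delta > 79.3%: 53.5 > 79.3 is false
  has merge conflicts: yes → true
Combine:
[1.1.1] false OR true = true
[1.1.2.2] false AND true = false
[1.1.2] false OR false = false
[1.1] true AND false = false
[1] NOT false = true
[2.1.1.1] true OR true = true
[2.1.1.2] true AND true = true
[2.1.1.3] false OR true = true
[2.1.1] true AND true AND true = true
[2.1] NOT true = false
[2] NOT false = true
[3] false → true (antecedent false ⇒ implication holds) = true
[root] true AND true AND true = true
Overall: true → merged

Merged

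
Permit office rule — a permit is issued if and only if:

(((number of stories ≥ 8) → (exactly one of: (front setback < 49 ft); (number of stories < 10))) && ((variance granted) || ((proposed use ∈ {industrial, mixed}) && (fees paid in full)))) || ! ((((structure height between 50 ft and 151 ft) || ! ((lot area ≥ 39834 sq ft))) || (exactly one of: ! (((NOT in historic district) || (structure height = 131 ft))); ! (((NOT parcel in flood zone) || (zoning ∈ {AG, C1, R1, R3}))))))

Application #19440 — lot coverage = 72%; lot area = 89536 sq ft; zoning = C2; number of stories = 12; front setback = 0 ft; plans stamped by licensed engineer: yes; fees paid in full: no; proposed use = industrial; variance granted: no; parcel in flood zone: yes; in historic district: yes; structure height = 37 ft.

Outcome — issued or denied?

Issued

Atomic conditions:
  number of stories ≥ 8: 12 ≥ 8 is true
  front setback < 49 ft: 0 < 49 is true
  number of stories < 10: 12 < 10 is false
  variance granted: no → false
  proposed use ∈ {industrial, mixed}: industrial is in the set → true
  fees paid in full: no → false
  structure height between 50 ft and 151 ft: 37 in [50, 151] is false
  lot area ≥ 39834 sq ft: 89536 ≥ 39834 is true
  NOT in historic district: yes → false
  structure height = 131 ft: 37 == 131 is false
  NOT parcel in flood zone: yes → false
  zoning ∈ {AG, C1, R1, R3}: C2 is not in the set → false
Combine:
[1.1.2] exactly-one(true, false) = true
[1.1] true → true = true
[1.2.2] true AND false = false
[1.2] false OR false = false
[1] true AND false = false
[2.1.1.2] NOT true = false
[2.1.1] false OR false = false
[2.1.2.1.1] false OR false = false
[2.1.2.1] NOT false = true
[2.1.2.2.1] false OR false = false
[2.1.2.2] NOT false = true
[2.1.2] exactly-one(true, true) = false
[2.1] false OR false = false
[2] NOT false = true
[root] false OR true = true
Overall: true → issued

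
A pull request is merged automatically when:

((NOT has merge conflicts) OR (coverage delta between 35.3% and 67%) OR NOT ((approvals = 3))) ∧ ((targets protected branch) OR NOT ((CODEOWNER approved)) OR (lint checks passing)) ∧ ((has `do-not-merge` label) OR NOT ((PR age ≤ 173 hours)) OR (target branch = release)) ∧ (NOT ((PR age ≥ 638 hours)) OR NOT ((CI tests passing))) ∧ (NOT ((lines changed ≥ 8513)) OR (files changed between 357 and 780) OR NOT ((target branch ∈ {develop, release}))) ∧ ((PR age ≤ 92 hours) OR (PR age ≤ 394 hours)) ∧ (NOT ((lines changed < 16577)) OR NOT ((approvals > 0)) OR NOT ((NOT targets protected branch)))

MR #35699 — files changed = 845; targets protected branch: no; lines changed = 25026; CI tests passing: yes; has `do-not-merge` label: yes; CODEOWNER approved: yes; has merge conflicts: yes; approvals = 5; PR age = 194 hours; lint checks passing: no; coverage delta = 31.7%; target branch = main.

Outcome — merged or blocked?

Blocked

Atomic conditions:
  NOT has merge conflicts: yes → false
  coverage delta between 35.3% and 67%: 31.7 in [35.3, 67] is false
  approvals = 3: 5 == 3 is false
  targets protected branch: no → false
  CODEOWNER approved: yes → true
  lint checks passing: no → false
  has `do-not-merge` label: yes → true
  PR age ≤ 173 hours: 194 ≤ 173 is false
  target branch = release: main == release is false
  PR age ≥ 638 hours: 194 ≥ 638 is false
  CI tests passing: yes → true
  lines changed ≥ 8513: 25026 ≥ 8513 is true
  files changed between 357 and 780: 845 in [357, 780] is false
  target branch ∈ {develop, release}: main is not in the set → false
  PR age ≤ 92 hours: 194 ≤ 92 is false
  PR age ≤ 394 hours: 194 ≤ 394 is true
  lines changed < 16577: 25026 < 16577 is false
  approvals > 0: 5 > 0 is true
  NOT targets protected branch: no → true
Combine:
[1.3] NOT false = true
[1] false OR false OR true = true
[2.2] NOT true = false
[2] false OR false OR false = false
[3.2] NOT false = true
[3] true OR true OR false = true
[4.1] NOT false = true
[4.2] NOT true = false
[4] true OR false = true
[5.1] NOT true = false
[5.3] NOT false = true
[5] false OR false OR true = true
[6] false OR true = true
[7.1] NOT false = true
[7.2] NOT true = false
[7.3] NOT true = false
[7] true OR false OR false = true
[root] true AND false AND true AND true AND true AND true AND true = false
Overall: false → blocked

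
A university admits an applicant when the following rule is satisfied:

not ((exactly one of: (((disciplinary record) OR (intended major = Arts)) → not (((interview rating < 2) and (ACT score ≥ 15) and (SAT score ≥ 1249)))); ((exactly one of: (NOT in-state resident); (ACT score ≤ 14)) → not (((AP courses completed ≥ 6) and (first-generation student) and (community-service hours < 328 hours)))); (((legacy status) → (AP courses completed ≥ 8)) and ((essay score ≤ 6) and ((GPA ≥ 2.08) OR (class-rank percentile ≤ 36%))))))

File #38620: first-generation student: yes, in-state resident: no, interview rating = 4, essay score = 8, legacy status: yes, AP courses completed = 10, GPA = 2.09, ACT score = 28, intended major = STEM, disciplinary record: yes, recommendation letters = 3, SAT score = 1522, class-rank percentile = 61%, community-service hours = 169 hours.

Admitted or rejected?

Atomic conditions:
  disciplinary record: yes → true
  intended major = Arts: STEM == Arts is false
  interview rating < 2: 4 < 2 is false
  ACT score ≥ 15: 28 ≥ 15 is true
  SAT score ≥ 1249: 1522 ≥ 1249 is true
  NOT in-state resident: no → true
  ACT score ≤ 14: 28 ≤ 14 is false
  AP courses completed ≥ 6: 10 ≥ 6 is true
  first-generation student: yes → true
  community-service hours < 328 hours: 169 < 328 is true
  legacy status: yes → true
  AP courses completed ≥ 8: 10 ≥ 8 is true
  essay score ≤ 6: 8 ≤ 6 is false
  GPA ≥ 2.08: 2.09 ≥ 2.08 is true
  class-rank percentile ≤ 36%: 61 ≤ 36 is false
Combine:
[1.1.1] true OR false = true
[1.1.2.1] false AND true AND true = false
[1.1.2] NOT false = true
[1.1] true → true = true
[1.2.1] exactly-one(true, false) = true
[1.2.2.1] true AND true AND true = true
[1.2.2] NOT true = false
[1.2] true → false = false
[1.3.1] true → true = true
[1.3.2.2] true OR false = true
[1.3.2] false AND true = false
[1.3] true AND false = false
[1] exactly-one(true, false, false) = true
[root] NOT true = false
Overall: false → rejected

Rejected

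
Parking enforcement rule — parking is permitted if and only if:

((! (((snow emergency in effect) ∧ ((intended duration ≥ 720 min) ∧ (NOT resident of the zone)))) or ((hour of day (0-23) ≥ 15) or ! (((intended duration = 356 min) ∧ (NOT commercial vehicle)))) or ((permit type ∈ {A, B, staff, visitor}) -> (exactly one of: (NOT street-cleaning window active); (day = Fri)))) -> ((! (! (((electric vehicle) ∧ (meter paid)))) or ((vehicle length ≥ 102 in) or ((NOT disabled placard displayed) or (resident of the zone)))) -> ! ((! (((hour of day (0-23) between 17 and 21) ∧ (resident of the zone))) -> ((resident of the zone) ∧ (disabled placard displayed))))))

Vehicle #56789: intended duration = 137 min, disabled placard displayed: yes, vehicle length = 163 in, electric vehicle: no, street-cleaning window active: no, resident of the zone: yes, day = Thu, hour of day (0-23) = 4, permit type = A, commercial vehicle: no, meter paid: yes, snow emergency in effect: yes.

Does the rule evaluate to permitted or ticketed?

Ticketed

Atomic conditions:
  snow emergency in effect: yes → true
  intended duration ≥ 720 min: 137 ≥ 720 is false
  NOT resident of the zone: yes → false
  hour of day (0-23) ≥ 15: 4 ≥ 15 is false
  intended duration = 356 min: 137 == 356 is false
  NOT commercial vehicle: no → true
  permit type ∈ {A, B, staff, visitor}: A is in the set → true
  NOT street-cleaning window active: no → true
  day = Fri: Thu == Fri is false
  electric vehicle: no → false
  meter paid: yes → true
  vehicle length ≥ 102 in: 163 ≥ 102 is true
  NOT disabled placard displayed: yes → false
  resident of the zone: yes → true
  hour of day (0-23) between 17 and 21: 4 in [17, 21] is false
  disabled placard displayed: yes → true
Combine:
[1.1.1.2] false AND false = false
[1.1.1] true AND false = false
[1.1] NOT false = true
[1.2.2.1] false AND true = false
[1.2.2] NOT false = true
[1.2] false OR true = true
[1.3.2] exactly-one(true, false) = true
[1.3] true → true = true
[1] true OR true OR true = true
[2.1.1.1.1] false AND true = false
[2.1.1.1] NOT false = true
[2.1.1] NOT true = false
[2.1.2.2] false OR true = true
[2.1.2] true OR true = true
[2.1] false OR true = true
[2.2.1.1.1] false AND true = false
[2.2.1.1] NOT false = true
[2.2.1.2] true AND true = true
[2.2.1] true → true = true
[2.2] NOT true = false
[2] true → false = false
[root] true → false = false
Overall: false → ticketed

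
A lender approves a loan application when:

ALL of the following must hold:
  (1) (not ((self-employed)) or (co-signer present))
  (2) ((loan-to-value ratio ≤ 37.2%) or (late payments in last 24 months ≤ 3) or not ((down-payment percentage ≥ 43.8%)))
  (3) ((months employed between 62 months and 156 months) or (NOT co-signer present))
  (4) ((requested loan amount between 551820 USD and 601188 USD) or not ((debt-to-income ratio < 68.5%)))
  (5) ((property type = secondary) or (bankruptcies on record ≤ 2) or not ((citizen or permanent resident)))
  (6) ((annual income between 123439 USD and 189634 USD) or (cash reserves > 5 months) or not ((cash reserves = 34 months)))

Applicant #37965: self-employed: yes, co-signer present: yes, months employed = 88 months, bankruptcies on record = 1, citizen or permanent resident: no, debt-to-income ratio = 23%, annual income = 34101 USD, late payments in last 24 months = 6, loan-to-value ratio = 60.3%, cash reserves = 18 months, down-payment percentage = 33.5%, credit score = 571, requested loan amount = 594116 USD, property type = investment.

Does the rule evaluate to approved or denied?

Atomic conditions:
  self-employed: yes → true
  co-signer present: yes → true
  loan-to-value ratio ≤ 37.2%: 60.3 ≤ 37.2 is false
  late payments in last 24 months ≤ 3: 6 ≤ 3 is false
  down-payment percentage ≥ 43.8%: 33.5 ≥ 43.8 is false
  months employed between 62 months and 156 months: 88 in [62, 156] is true
  NOT co-signer present: yes → false
  requested loan amount between 551820 USD and 601188 USD: 594116 in [551820, 601188] is true
  debt-to-income ratio < 68.5%: 23 < 68.5 is true
  property type = secondary: investment == secondary is false
  bankruptcies on record ≤ 2: 1 ≤ 2 is true
  citizen or permanent resident: no → false
  annual income between 123439 USD and 189634 USD: 34101 in [123439, 189634] is false
  cash reserves > 5 months: 18 > 5 is true
  cash reserves = 34 months: 18 == 34 is false
Combine:
[1.1] NOT true = false
[1] false OR true = true
[2.3] NOT false = true
[2] false OR false OR true = true
[3] true OR false = true
[4.2] NOT true = false
[4] true OR false = true
[5.3] NOT false = true
[5] false OR true OR true = true
[6.3] NOT false = true
[6] false OR true OR true = true
[root] true AND true AND true AND true AND true AND true = true
Overall: true → approved

Approved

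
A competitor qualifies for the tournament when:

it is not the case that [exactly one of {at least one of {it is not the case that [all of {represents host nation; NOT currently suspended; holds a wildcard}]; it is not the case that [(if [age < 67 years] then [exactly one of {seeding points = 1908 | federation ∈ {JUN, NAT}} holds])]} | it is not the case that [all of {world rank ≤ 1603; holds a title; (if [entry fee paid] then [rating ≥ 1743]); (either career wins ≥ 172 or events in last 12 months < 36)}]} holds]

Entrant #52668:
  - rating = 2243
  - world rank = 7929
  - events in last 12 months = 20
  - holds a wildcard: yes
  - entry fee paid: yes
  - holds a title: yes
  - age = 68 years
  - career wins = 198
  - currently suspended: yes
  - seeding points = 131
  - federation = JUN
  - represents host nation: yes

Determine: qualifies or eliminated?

Atomic conditions:
  represents host nation: yes → true
  NOT currently suspended: yes → false
  holds a wildcard: yes → true
  age < 67 years: 68 < 67 is false
  seeding points = 1908: 131 == 1908 is false
  federation ∈ {JUN, NAT}: JUN is in the set → true
  world rank ≤ 1603: 7929 ≤ 1603 is false
  holds a title: yes → true
  entry fee paid: yes → true
  rating ≥ 1743: 2243 ≥ 1743 is true
  career wins ≥ 172: 198 ≥ 172 is true
  events in last 12 months < 36: 20 < 36 is true
Combine:
[1.1.1.1] true AND false AND true = false
[1.1.1] NOT false = true
[1.1.2.1.2] exactly-one(false, true) = true
[1.1.2.1] false → true (antecedent false ⇒ implication holds) = true
[1.1.2] NOT true = false
[1.1] true OR false = true
[1.2.1.3] true → true = true
[1.2.1.4] true OR true = true
[1.2.1] false AND true AND true AND true = false
[1.2] NOT false = true
[1] exactly-one(true, true) = false
[root] NOT false = true
Overall: true → qualifies

Qualifies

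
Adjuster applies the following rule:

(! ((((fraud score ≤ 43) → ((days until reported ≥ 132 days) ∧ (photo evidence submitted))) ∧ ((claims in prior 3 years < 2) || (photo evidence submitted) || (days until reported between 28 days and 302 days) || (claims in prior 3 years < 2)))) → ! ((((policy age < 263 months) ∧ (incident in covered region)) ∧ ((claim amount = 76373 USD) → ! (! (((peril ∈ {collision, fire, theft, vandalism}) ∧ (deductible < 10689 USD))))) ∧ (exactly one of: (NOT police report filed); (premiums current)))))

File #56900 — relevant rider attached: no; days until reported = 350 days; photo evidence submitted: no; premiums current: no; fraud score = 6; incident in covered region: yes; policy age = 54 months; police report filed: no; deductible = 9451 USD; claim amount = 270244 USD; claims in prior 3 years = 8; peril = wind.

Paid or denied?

Atomic conditions:
  fraud score ≤ 43: 6 ≤ 43 is true
  days until reported ≥ 132 days: 350 ≥ 132 is true
  photo evidence submitted: no → false
  claims in prior 3 years < 2: 8 < 2 is false
  days until reported between 28 days and 302 days: 350 in [28, 302] is false
  policy age < 263 months: 54 < 263 is true
  incident in covered region: yes → true
  claim amount = 76373 USD: 270244 == 76373 is false
  peril ∈ {collision, fire, theft, vandalism}: wind is not in the set → false
  deductible < 10689 USD: 9451 < 10689 is true
  NOT police report filed: no → true
  premiums current: no → false
Combine:
[1.1.1.2] true AND false = false
[1.1.1] true → false = false
[1.1.2] false OR false OR false OR false = false
[1.1] false AND false = false
[1] NOT false = true
[2.1.1] true AND true = true
[2.1.2.2.1.1] false AND true = false
[2.1.2.2.1] NOT false = true
[2.1.2.2] NOT true = false
[2.1.2] false → false (antecedent false ⇒ implication holds) = true
[2.1.3] exactly-one(true, false) = true
[2.1] true AND true AND true = true
[2] NOT true = false
[root] true → false = false
Overall: false → denied

Denied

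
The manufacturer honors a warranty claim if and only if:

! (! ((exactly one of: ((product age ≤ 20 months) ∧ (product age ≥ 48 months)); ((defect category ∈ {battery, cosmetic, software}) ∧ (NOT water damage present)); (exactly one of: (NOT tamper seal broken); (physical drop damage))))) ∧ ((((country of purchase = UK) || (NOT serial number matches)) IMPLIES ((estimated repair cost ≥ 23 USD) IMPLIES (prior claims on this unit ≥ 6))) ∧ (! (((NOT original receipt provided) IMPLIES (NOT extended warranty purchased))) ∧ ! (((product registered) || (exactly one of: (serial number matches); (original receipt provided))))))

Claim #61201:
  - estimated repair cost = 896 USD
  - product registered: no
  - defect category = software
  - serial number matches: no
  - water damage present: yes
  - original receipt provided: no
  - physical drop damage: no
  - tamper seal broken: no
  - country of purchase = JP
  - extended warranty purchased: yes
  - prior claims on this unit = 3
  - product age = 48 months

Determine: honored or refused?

Atomic conditions:
  product age ≤ 20 months: 48 ≤ 20 is false
  product age ≥ 48 months: 48 ≥ 48 is true
  defect category ∈ {battery, cosmetic, software}: software is in the set → true
  NOT water damage present: yes → false
  NOT tamper seal broken: no → true
  physical drop damage: no → false
  country of purchase = UK: JP == UK is false
  NOT serial number matches: no → true
  estimated repair cost ≥ 23 USD: 896 ≥ 23 is true
  prior claims on this unit ≥ 6: 3 ≥ 6 is false
  NOT original receipt provided: no → true
  NOT extended warranty purchased: yes → false
  product registered: no → false
  serial number matches: no → false
  original receipt provided: no → false
Combine:
[1.1.1.1] false AND true = false
[1.1.1.2] true AND false = false
[1.1.1.3] exactly-one(true, false) = true
[1.1.1] exactly-one(false, false, true) = true
[1.1] NOT true = false
[1] NOT false = true
[2.1.1] false OR true = true
[2.1.2] true → false = false
[2.1] true → false = false
[2.2.1.1] true → false = false
[2.2.1] NOT false = true
[2.2.2.1.2] exactly-one(false, false) = false
[2.2.2.1] false OR false = false
[2.2.2] NOT false = true
[2.2] true AND true = true
[2] false AND true = false
[root] true AND false = false
Overall: false → refused

Refused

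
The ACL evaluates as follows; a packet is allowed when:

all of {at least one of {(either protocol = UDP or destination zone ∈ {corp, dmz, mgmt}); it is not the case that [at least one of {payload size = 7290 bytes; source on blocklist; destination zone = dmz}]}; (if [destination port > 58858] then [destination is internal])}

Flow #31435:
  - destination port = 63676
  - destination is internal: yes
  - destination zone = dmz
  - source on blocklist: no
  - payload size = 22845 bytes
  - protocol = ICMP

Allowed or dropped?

Allowed

Atomic conditions:
  protocol = UDP: ICMP == UDP is false
  destination zone ∈ {corp, dmz, mgmt}: dmz is in the set → true
  payload size = 7290 bytes: 22845 == 7290 is false
  source on blocklist: no → false
  destination zone = dmz: dmz == dmz is true
  destination port > 58858: 63676 > 58858 is true
  destination is internal: yes → true
Combine:
[1.1] false OR true = true
[1.2.1] false OR false OR true = true
[1.2] NOT true = false
[1] true OR false = true
[2] true → true = true
[root] true AND true = true
Overall: true → allowed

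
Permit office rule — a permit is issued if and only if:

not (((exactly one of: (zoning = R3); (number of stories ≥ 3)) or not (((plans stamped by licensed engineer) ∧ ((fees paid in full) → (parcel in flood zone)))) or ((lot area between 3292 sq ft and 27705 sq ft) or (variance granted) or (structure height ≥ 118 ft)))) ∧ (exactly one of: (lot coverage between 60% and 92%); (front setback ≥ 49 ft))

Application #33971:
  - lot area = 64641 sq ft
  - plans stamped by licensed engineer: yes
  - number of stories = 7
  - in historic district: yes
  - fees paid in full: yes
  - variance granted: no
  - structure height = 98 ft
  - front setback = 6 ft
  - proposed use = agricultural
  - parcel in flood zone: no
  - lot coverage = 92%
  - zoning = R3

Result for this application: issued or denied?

Denied

Atomic conditions:
  zoning = R3: R3 == R3 is true
  number of stories ≥ 3: 7 ≥ 3 is true
  plans stamped by licensed engineer: yes → true
  fees paid in full: yes → true
  parcel in flood zone: no → false
  lot area between 3292 sq ft and 27705 sq ft: 64641 in [3292, 27705] is false
  variance granted: no → false
  structure height ≥ 118 ft: 98 ≥ 118 is false
  lot coverage between 60% and 92%: 92 in [60, 92] is true
  front setback ≥ 49 ft: 6 ≥ 49 is false
Combine:
[1.1.1] exactly-one(true, true) = false
[1.1.2.1.2] true → false = false
[1.1.2.1] true AND false = false
[1.1.2] NOT false = true
[1.1.3] false OR false OR false = false
[1.1] false OR true OR false = true
[1] NOT true = false
[2] exactly-one(true, false) = true
[root] false AND true = false
Overall: false → denied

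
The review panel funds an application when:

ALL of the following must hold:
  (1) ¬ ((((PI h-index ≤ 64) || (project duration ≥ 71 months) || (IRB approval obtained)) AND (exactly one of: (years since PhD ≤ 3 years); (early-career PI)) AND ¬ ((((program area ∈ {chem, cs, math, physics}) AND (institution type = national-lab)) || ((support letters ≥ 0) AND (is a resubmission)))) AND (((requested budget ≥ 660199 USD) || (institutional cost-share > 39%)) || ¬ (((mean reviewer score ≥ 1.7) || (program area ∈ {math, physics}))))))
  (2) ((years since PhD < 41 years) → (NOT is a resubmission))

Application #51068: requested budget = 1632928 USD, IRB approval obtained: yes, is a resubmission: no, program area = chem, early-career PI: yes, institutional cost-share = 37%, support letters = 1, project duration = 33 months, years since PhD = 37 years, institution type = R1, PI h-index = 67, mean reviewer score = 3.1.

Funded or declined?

Declined

Atomic conditions:
  PI h-index ≤ 64: 67 ≤ 64 is false
  project duration ≥ 71 months: 33 ≥ 71 is false
  IRB approval obtained: yes → true
  years since PhD ≤ 3 years: 37 ≤ 3 is false
  early-career PI: yes → true
  program area ∈ {chem, cs, math, physics}: chem is in the set → true
  institution type = national-lab: R1 == national-lab is false
  support letters ≥ 0: 1 ≥ 0 is true
  is a resubmission: no → false
  requested budget ≥ 660199 USD: 1632928 ≥ 660199 is true
  institutional cost-share > 39%: 37 > 39 is false
  mean reviewer score ≥ 1.7: 3.1 ≥ 1.7 is true
  program area ∈ {math, physics}: chem is not in the set → false
  years since PhD < 41 years: 37 < 41 is true
  NOT is a resubmission: no → true
Combine:
[1.1.1] false OR false OR true = true
[1.1.2] exactly-one(false, true) = true
[1.1.3.1.1] true AND false = false
[1.1.3.1.2] true AND false = false
[1.1.3.1] false OR false = false
[1.1.3] NOT false = true
[1.1.4.1] true OR false = true
[1.1.4.2.1] true OR false = true
[1.1.4.2] NOT true = false
[1.1.4] true OR false = true
[1.1] true AND true AND true AND true = true
[1] NOT true = false
[2] true → true = true
[root] false AND true = false
Overall: false → declined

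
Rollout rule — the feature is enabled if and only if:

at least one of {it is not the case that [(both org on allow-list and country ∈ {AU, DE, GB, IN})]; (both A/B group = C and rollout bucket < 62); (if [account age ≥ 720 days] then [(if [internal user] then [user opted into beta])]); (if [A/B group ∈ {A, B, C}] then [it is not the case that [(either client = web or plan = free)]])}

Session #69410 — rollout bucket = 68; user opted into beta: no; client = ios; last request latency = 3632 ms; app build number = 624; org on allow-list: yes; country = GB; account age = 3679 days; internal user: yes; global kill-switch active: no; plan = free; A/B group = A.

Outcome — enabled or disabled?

Atomic conditions:
  org on allow-list: yes → true
  country ∈ {AU, DE, GB, IN}: GB is in the set → true
  A/B group = C: A == C is false
  rollout bucket < 62: 68 < 62 is false
  account age ≥ 720 days: 3679 ≥ 720 is true
  internal user: yes → true
  user opted into beta: no → false
  A/B group ∈ {A, B, C}: A is in the set → true
  client = web: ios == web is false
  plan = free: free == free is true
Combine:
[1.1] true AND true = true
[1] NOT true = false
[2] false AND false = false
[3.2] true → false = false
[3] true → false = false
[4.2.1] false OR true = true
[4.2] NOT true = false
[4] true → false = false
[root] false OR false OR false OR false = false
Overall: false → disabled

Disabled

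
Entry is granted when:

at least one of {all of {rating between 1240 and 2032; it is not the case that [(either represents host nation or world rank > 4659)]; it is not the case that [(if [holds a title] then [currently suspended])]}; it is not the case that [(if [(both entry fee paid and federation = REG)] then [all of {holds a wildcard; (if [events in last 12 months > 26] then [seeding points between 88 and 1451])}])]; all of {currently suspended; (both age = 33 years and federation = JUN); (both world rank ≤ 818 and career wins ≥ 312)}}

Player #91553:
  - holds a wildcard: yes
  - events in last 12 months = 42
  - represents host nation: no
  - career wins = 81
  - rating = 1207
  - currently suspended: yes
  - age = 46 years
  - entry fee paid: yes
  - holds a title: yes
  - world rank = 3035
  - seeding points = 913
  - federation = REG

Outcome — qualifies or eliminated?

Atomic conditions:
  rating between 1240 and 2032: 1207 in [1240, 2032] is false
  represents host nation: no → false
  world rank > 4659: 3035 > 4659 is false
  holds a title: yes → true
  currently suspended: yes → true
  entry fee paid: yes → true
  federation = REG: REG == REG is true
  holds a wildcard: yes → true
  events in last 12 months > 26: 42 > 26 is true
  seeding points between 88 and 1451: 913 in [88, 1451] is true
  age = 33 years: 46 == 33 is false
  federation = JUN: REG == JUN is false
  world rank ≤ 818: 3035 ≤ 818 is false
  career wins ≥ 312: 81 ≥ 312 is false
Combine:
[1.2.1] false OR false = false
[1.2] NOT false = true
[1.3.1] true → true = true
[1.3] NOT true = false
[1] false AND true AND false = false
[2.1.1] true AND true = true
[2.1.2.2] true → true = true
[2.1.2] true AND true = true
[2.1] true → true = true
[2] NOT true = false
[3.2] false AND false = false
[3.3] false AND false = false
[3] true AND false AND false = false
[root] false OR false OR false = false
Overall: false → eliminated

Eliminated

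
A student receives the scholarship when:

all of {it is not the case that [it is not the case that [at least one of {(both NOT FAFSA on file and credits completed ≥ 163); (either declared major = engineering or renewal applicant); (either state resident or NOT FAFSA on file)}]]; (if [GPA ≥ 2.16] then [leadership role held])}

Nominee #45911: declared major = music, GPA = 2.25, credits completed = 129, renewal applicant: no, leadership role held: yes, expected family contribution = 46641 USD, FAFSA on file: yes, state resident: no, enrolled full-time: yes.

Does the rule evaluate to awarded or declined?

Atomic conditions:
  NOT FAFSA on file: yes → false
  credits completed ≥ 163: 129 ≥ 163 is false
  declared major = engineering: music == engineering is false
  renewal applicant: no → false
  state resident: no → false
  GPA ≥ 2.16: 2.25 ≥ 2.16 is true
  leadership role held: yes → true
Combine:
[1.1.1.1] false AND false = false
[1.1.1.2] false OR false = false
[1.1.1.3] false OR false = false
[1.1.1] false OR false OR false = false
[1.1] NOT false = true
[1] NOT true = false
[2] true → true = true
[root] false AND true = false
Overall: false → declined

Declined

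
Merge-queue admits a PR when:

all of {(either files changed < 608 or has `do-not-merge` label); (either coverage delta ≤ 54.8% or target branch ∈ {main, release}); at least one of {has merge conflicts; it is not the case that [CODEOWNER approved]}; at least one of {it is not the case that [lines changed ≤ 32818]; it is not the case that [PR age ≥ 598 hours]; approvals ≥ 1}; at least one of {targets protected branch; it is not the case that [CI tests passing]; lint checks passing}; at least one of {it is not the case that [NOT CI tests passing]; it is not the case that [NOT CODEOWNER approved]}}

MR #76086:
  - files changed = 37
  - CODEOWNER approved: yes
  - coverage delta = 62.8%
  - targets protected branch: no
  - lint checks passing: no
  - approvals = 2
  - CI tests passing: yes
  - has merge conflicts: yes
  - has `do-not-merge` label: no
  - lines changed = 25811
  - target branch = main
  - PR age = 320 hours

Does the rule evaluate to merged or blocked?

Blocked

Atomic conditions:
  files changed < 608: 37 < 608 is true
  has `do-not-merge` label: no → false
  coverage delta ≤ 54.8%: 62.8 ≤ 54.8 is false
  target branch ∈ {main, release}: main is in the set → true
  has merge conflicts: yes → true
  CODEOWNER approved: yes → true
  lines changed ≤ 32818: 25811 ≤ 32818 is true
  PR age ≥ 598 hours: 320 ≥ 598 is false
  approvals ≥ 1: 2 ≥ 1 is true
  targets protected branch: no → false
  CI tests passing: yes → true
  lint checks passing: no → false
  NOT CI tests passing: yes → false
  NOT CODEOWNER approved: yes → false
Combine:
[1] true OR false = true
[2] false OR true = true
[3.2] NOT true = false
[3] true OR false = true
[4.1] NOT true = false
[4.2] NOT false = true
[4] false OR true OR true = true
[5.2] NOT true = false
[5] false OR false OR false = false
[6.1] NOT false = true
[6.2] NOT false = true
[6] true OR true = true
[root] true AND true AND true AND true AND false AND true = false
Overall: false → blocked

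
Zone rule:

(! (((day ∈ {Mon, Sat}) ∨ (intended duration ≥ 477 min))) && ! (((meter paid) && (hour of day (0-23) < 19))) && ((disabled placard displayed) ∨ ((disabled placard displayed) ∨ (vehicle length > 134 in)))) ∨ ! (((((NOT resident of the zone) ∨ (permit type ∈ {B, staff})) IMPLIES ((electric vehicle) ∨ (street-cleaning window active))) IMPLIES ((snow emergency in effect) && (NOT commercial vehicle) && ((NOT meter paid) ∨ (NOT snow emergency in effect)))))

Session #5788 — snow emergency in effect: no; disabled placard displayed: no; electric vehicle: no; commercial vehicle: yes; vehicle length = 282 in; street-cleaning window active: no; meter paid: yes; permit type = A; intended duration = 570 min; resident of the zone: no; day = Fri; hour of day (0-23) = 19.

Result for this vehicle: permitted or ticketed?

Ticketed

Atomic conditions:
  day ∈ {Mon, Sat}: Fri is not in the set → false
  intended duration ≥ 477 min: 570 ≥ 477 is true
  meter paid: yes → true
  hour of day (0-23) < 19: 19 < 19 is false
  disabled placard displayed: no → false
  vehicle length > 134 in: 282 > 134 is true
  NOT resident of the zone: no → true
  permit type ∈ {B, staff}: A is not in the set → false
  electric vehicle: no → false
  street-cleaning window active: no → false
  snow emergency in effect: no → false
  NOT commercial vehicle: yes → false
  NOT meter paid: yes → false
  NOT snow emergency in effect: no → true
Combine:
[1.1.1] false OR true = true
[1.1] NOT true = false
[1.2.1] true AND false = false
[1.2] NOT false = true
[1.3.2] false OR true = true
[1.3] false OR true = true
[1] false AND true AND true = false
[2.1.1.1] true OR false = true
[2.1.1.2] false OR false = false
[2.1.1] true → false = false
[2.1.2.3] false OR true = true
[2.1.2] false AND false AND true = false
[2.1] false → false (antecedent false ⇒ implication holds) = true
[2] NOT true = false
[root] false OR false = false
Overall: false → ticketed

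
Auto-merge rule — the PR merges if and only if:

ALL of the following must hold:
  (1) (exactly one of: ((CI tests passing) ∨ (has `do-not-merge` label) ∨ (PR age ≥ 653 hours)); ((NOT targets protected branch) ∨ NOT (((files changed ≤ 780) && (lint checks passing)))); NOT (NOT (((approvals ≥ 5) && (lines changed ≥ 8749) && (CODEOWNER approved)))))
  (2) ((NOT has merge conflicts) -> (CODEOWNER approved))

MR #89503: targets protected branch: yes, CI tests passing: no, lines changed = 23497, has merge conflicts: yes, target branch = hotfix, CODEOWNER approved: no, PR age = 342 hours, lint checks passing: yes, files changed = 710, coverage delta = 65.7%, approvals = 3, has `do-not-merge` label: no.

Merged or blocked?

Atomic conditions:
  CI tests passing: no → false
  has `do-not-merge` label: no → false
  PR age ≥ 653 hours: 342 ≥ 653 is false
  NOT targets protected branch: yes → false
  files changed ≤ 780: 710 ≤ 780 is true
  lint checks passing: yes → true
  approvals ≥ 5: 3 ≥ 5 is false
  lines changed ≥ 8749: 23497 ≥ 8749 is true
  CODEOWNER approved: no → false
  NOT has merge conflicts: yes → false
Combine:
[1.1] false OR false OR false = false
[1.2.2.1] true AND true = true
[1.2.2] NOT true = false
[1.2] false OR false = false
[1.3.1.1] false AND true AND false = false
[1.3.1] NOT false = true
[1.3] NOT true = false
[1] exactly-one(false, false, false) = false
[2] false → false (antecedent false ⇒ implication holds) = true
[root] false AND true = false
Overall: false → blocked

Blocked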